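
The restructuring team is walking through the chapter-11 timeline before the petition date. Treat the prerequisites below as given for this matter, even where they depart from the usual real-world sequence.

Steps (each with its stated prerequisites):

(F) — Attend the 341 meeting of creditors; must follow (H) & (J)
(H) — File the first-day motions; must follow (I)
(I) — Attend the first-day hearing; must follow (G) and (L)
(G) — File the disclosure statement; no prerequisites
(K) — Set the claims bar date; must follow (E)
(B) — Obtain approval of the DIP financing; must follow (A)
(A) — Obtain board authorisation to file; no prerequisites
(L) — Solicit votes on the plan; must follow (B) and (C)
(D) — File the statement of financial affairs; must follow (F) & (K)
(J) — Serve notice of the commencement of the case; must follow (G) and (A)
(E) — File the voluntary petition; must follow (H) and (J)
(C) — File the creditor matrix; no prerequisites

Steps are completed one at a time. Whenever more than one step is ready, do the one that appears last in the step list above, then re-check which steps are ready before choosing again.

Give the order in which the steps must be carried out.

Nothing is required for (C), (A) and (G). (C) is listed later → (C) first.
(A) and (G) are both available; (A) is listed later → (A).
(B) now also ready, so the ready set is {(B), (G)}; (B) is listed later → (B).
(L) now also ready, so the ready set is {(L), (G)}; (L) is listed later → (L).
(G) is the only step now ready → (G).
Now (J) and (I) have their prerequisites met. (J) is listed later, so (J) next.
(I) needed (L) and (G), now all done → (I).
(H) needed (I), now all done → (H).
Ready: (E) and (F). (E) is listed later → (E).
(K) now also ready, so the ready set is {(K), (F)}; (K) is listed later → (K).
That leaves (F) as the only ready step → (F).
That leaves (D) as the only ready step → (D).

(C), (A), (B), (L), (G), (J), (I), (H), (E), (K), (F), (D)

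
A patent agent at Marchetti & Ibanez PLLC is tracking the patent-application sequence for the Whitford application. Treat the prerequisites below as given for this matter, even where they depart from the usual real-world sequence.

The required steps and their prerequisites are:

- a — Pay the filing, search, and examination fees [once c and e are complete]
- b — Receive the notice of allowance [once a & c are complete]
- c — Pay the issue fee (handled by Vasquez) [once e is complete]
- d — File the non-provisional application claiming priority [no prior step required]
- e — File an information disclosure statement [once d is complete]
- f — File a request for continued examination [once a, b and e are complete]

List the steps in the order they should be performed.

d → e → c → a → b → f

d has no prerequisites → d first.
Next only e has its prerequisites met → e.
c is the only step now ready → c.
a needed c and e, now all done → a.
b needed a and c, now all done → b.
f needed a, b and e, now all done → f.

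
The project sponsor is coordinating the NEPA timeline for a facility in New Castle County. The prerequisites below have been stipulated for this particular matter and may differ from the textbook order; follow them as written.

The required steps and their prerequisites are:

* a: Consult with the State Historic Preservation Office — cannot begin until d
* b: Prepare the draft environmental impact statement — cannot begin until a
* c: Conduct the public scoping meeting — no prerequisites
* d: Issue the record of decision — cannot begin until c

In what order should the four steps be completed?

c, d, a, b

c is the only step with nothing outstanding, so it goes first.
d needed c, now all done → d.
a needed d, now all done → a.
That leaves b as the only ready step → b.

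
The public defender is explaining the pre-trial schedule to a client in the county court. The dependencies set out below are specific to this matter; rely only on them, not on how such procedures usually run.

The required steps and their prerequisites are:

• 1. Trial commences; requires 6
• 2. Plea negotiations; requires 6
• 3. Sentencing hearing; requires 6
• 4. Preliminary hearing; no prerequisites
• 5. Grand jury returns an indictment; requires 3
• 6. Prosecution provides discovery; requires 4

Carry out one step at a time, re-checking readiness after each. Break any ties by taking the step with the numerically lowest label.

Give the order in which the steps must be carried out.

4, 6, 1, 2, 3, 5

4 is the only step with nothing outstanding, so it goes first.
That leaves 6 as the only ready step → 6.
Now 1, 2 and 3 have their prerequisites met. 1 has the earlier label, so 1 next.
Now 2 and 3 have their prerequisites met. 2 has the earlier label, so 2 next.
3 needed 6, now all done → 3.
5 needed 3, now all done → 5.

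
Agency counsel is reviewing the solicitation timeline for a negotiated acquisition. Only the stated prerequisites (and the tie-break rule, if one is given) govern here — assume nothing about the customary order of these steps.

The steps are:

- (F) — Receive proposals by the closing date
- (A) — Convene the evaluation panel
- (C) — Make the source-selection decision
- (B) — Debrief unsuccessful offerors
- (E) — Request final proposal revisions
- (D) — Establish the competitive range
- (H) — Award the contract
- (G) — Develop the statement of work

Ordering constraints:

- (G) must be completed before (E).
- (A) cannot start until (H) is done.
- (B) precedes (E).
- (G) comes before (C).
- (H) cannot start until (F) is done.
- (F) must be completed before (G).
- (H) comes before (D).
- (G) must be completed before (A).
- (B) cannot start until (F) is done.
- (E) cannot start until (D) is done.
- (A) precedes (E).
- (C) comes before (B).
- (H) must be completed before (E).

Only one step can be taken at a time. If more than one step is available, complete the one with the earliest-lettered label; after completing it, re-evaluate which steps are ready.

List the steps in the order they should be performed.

Only (F) has no prerequisites, so it is first.
Ready: (G) and (H). (G) has the earlier label → (G).
(C) and (H) are both available; (C) has the earlier label → (C).
(B) now also ready, so the ready set is {(B), (H)}; (B) has the earlier label → (B).
(H) needed (F), now all done → (H).
Now (A) and (D) have their prerequisites met. (A) has the earlier label, so (A) next.
Next only (D) has its prerequisites met → (D).
(E) is the only step now ready → (E).

(F), (G), (C), (B), (H), (A), (D), (E)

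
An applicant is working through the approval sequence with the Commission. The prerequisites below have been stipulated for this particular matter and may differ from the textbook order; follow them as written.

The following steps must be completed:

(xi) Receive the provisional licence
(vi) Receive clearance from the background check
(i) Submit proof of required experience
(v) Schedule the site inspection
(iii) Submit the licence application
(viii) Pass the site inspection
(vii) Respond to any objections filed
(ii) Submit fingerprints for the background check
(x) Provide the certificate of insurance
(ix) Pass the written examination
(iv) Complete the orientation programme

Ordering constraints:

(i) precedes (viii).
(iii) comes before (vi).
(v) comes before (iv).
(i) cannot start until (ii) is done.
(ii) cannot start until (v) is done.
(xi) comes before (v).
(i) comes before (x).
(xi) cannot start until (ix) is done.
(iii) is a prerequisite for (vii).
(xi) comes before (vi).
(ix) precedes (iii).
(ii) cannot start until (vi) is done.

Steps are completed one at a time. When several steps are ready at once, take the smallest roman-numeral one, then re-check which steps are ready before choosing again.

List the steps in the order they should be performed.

(ix) (iii) (vii) (xi) (v) (iv) (vi) (ii) (i) (viii) (x)

(ix) is the only step with nothing outstanding, so it goes first.
Now (iii) and (xi) have their prerequisites met. (iii) has the earlier label, so (iii) next.
Ready: (vii) and (xi). (vii) has the earlier label → (vii).
(xi) needed (ix), now all done → (xi).
Ready: (v) and (vi). (v) has the earlier label → (v).
(iv) now also ready, so the ready set is {(iv), (vi)}; (iv) has the earlier label → (iv).
That leaves (vi) as the only ready step → (vi).
Next only (ii) has its prerequisites met → (ii).
Next only (i) has its prerequisites met → (i).
Now (viii) and (x) have their prerequisites met. (viii) has the earlier label, so (viii) next.
(x) needed (i), now all done → (x).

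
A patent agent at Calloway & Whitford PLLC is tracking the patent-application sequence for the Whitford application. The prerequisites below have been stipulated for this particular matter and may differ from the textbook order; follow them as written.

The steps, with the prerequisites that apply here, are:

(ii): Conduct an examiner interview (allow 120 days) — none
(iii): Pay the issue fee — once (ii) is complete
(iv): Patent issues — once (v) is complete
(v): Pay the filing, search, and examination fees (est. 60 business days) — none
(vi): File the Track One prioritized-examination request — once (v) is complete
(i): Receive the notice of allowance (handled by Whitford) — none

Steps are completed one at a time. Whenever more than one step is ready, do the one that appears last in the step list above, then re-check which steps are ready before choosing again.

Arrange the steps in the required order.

Nothing is required for (i), (v) and (ii). (i) is listed later → (i) first.
Ready: (v) and (ii). (v) is listed later → (v).
(vi) and (iv) now also ready, so the ready set is {(vi), (iv), (ii)}; (vi) is listed later → (vi).
Ready: (iv) and (ii). (iv) is listed later → (iv).
(ii) is the only step now ready → (ii).
(iii) needed (ii), now all done → (iii).

(i), (v), (vi), (iv), (ii), (iii)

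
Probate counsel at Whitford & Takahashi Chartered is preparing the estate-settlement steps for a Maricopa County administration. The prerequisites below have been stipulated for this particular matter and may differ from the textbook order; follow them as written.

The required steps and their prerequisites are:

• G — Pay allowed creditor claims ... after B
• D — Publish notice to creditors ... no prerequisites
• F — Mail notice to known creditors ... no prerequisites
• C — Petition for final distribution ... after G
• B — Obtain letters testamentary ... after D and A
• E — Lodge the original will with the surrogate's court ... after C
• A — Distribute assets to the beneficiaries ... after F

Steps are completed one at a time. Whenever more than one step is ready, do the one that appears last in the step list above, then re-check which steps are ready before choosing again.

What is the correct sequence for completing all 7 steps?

F → A → D → B → G → C → E

F and D have no prerequisites; F is listed later, so F is first.
Ready: A and D. A is listed later → A.
That leaves D as the only ready step → D.
B is the only step now ready → B.
That leaves G as the only ready step → G.
C is the only step now ready → C.
That leaves E as the only ready step → E.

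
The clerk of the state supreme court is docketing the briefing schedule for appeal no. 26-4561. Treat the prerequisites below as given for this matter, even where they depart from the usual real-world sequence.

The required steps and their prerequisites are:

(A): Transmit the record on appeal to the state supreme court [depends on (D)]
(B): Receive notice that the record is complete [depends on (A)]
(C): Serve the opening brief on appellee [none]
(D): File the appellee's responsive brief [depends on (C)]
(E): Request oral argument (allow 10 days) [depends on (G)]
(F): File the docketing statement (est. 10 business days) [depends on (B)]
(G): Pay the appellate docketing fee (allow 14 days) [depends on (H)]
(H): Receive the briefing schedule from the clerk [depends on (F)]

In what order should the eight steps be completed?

(C) has no prerequisites → (C) first.
Next only (D) has its prerequisites met → (D).
(A) is the only step now ready → (A).
That leaves (B) as the only ready step → (B).
(F) needed (B), now all done → (F).
(H) needed (F), now all done → (H).
Next only (G) has its prerequisites met → (G).
(E) needed (G), now all done → (E).

(C), (D), (A), (B), (F), (H), (G), (E)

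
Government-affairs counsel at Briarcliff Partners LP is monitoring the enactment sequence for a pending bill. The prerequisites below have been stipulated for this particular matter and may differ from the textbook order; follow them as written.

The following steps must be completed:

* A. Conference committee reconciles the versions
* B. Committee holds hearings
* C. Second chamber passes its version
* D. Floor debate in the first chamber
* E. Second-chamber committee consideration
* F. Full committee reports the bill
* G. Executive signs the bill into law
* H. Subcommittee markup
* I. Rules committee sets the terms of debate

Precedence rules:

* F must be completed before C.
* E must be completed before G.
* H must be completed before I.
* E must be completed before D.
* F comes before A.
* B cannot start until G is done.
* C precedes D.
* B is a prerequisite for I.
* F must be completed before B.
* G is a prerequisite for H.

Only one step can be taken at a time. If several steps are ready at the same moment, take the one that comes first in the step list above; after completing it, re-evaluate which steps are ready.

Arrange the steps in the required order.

E F A C D G B H I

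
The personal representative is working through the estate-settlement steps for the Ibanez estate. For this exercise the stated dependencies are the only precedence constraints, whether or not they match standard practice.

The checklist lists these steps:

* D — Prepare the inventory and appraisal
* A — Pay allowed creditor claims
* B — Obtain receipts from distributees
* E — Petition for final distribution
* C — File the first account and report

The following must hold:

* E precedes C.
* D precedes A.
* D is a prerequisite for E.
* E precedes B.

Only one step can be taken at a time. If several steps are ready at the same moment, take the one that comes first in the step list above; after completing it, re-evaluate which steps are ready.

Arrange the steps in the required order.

D, A, E, B, C

D has no prerequisites → D first.
Now A and E have their prerequisites met. A is listed earlier, so A next.
E needed D, now all done → E.
Now B and C have their prerequisites met. B is listed earlier, so B next.
Next only C has its prerequisites met → C.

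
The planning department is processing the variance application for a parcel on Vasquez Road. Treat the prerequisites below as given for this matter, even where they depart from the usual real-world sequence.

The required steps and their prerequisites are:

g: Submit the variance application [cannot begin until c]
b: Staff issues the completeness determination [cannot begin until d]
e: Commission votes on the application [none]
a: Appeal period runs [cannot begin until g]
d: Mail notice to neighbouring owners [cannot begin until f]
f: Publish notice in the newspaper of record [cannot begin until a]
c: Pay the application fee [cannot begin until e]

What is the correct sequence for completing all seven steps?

Only e has no prerequisites, so it is first.
c needed e, now all done → c.
Next only g has its prerequisites met → g.
a needed g, now all done → a.
Next only f has its prerequisites met → f.
Next only d has its prerequisites met → d.
That leaves b as the only ready step → b.

e, c, g, a, f, d, b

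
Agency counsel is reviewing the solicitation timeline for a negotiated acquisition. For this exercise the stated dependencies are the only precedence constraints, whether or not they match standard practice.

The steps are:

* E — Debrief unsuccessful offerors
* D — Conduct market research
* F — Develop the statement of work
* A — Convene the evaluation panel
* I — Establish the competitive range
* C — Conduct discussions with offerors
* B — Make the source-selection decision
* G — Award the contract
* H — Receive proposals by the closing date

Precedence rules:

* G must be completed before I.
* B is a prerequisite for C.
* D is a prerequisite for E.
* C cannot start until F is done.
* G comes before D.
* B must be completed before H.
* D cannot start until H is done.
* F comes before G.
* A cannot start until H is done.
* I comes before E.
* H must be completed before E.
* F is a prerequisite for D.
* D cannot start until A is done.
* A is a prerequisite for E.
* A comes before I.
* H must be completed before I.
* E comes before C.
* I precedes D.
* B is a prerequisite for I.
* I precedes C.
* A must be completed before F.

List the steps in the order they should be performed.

B, H, A, F, G, I, D, E, C

B has no prerequisites → B first.
H is the only step now ready → H.
A needed H, now all done → A.
F needed A, now all done → F.
G needed F, now all done → G.
I needed A, B, G and H, now all done → I.
D needed F, A, I, G and H, now all done → D.
E needed D, A, I and H, now all done → E.
C needed E, F, I and B, now all done → C.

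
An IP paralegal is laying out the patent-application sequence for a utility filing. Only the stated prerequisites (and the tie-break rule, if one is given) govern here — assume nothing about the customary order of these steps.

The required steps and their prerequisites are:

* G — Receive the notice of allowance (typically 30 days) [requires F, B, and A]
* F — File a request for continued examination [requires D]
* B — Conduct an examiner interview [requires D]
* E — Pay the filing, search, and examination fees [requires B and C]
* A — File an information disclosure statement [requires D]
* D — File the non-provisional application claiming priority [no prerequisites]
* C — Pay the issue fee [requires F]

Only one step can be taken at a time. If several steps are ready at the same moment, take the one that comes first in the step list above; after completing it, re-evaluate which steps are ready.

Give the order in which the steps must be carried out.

D has no prerequisites → D first.
Now F, B and A have their prerequisites met. F is listed earlier, so F next.
B, A and C are all available; B is listed earlier → B.
Now A and C have their prerequisites met. A is listed earlier, so A next.
G now also ready, so the ready set is {G, C}; G is listed earlier → G.
Next only C has its prerequisites met → C.
E is the only step now ready → E.

D, F, B, A, G, C, E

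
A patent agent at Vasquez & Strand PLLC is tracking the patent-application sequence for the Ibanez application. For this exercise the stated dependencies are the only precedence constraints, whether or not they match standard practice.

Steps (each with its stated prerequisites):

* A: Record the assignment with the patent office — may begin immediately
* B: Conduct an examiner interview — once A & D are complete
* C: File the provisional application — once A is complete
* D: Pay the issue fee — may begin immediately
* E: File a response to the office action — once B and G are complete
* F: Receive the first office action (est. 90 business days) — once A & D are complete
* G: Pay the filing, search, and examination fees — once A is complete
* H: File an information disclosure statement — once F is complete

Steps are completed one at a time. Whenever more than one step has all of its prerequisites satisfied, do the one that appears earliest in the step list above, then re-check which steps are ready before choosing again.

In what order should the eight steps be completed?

Nothing is required for A and D. A is listed earlier → A first.
Ready: C, D and G. C is listed earlier → C.
D and G are both available; D is listed earlier → D.
B and F now also ready, so the ready set is {B, F, G}; B is listed earlier → B.
F and G are both available; F is listed earlier → F.
Now G and H have their prerequisites met. G is listed earlier, so G next.
E now also ready, so the ready set is {E, H}; E is listed earlier → E.
Next only H has its prerequisites met → H.

A → C → D → B → F → G → E → H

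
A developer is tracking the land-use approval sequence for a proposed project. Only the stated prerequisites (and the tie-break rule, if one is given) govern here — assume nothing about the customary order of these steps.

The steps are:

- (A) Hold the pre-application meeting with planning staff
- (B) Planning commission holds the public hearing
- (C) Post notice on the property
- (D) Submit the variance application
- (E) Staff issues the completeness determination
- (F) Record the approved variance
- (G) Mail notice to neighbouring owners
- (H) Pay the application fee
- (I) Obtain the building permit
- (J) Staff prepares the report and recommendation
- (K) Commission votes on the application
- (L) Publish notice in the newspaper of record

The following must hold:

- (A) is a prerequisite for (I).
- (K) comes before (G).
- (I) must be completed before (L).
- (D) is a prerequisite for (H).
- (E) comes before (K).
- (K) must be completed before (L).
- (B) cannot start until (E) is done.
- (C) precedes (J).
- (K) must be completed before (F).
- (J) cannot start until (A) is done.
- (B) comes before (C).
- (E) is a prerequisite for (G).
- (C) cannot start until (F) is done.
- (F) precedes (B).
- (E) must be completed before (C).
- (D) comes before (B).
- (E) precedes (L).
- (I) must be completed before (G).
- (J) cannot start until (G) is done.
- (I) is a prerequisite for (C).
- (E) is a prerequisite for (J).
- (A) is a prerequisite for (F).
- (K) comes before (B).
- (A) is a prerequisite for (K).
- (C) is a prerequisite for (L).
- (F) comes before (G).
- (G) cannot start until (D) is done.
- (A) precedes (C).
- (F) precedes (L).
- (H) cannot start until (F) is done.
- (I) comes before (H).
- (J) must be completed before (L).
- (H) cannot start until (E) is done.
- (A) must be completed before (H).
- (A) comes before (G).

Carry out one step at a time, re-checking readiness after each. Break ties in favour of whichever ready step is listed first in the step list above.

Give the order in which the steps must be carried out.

(A) (D) (E) (I) (K) (F) (B) (C) (G) (H) (J) (L)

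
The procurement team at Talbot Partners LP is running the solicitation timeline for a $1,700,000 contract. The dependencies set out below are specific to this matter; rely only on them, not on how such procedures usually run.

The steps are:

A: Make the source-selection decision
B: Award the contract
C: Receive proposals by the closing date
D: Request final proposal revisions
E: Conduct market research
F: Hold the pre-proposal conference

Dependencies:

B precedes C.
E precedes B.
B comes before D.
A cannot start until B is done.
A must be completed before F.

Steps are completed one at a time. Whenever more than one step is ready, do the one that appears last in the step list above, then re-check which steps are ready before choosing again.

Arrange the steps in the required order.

E → B → D → C → A → F

E has no prerequisites → E first.
Next only B has its prerequisites met → B.
Now D, C and A have their prerequisites met. D is listed later, so D next.
Now C and A have their prerequisites met. C is listed later, so C next.
That leaves A as the only ready step → A.
That leaves F as the only ready step → F.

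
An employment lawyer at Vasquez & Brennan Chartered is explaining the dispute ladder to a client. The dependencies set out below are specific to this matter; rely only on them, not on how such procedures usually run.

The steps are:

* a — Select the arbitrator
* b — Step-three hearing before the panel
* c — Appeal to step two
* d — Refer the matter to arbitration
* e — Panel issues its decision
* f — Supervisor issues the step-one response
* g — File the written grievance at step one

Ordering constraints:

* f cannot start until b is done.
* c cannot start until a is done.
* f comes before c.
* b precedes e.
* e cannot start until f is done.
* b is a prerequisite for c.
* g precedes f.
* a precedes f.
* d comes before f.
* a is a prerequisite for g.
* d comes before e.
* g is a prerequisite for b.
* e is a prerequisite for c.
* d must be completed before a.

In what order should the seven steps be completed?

Only d has no prerequisites, so it is first.
That leaves a as the only ready step → a.
That leaves g as the only ready step → g.
That leaves b as the only ready step → b.
f needed a, b, d and g, now all done → f.
e is the only step now ready → e.
c is the only step now ready → c.

d, a, g, b, f, e, c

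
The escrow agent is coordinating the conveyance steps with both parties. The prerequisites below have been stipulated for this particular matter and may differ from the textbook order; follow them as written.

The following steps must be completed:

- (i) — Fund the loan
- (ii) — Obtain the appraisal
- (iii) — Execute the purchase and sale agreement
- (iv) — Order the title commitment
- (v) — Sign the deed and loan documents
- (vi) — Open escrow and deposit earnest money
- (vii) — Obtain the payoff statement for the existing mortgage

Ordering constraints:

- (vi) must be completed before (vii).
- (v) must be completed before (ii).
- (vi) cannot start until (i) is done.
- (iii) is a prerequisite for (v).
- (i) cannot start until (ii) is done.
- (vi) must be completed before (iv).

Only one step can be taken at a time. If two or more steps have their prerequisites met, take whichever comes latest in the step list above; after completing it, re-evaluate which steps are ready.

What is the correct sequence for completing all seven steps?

Only (iii) has no prerequisites, so it is first.
That leaves (v) as the only ready step → (v).
That leaves (ii) as the only ready step → (ii).
Next only (i) has its prerequisites met → (i).
(vi) needed (i), now all done → (vi).
Now (vii) and (iv) have their prerequisites met. (vii) is listed later, so (vii) next.
That leaves (iv) as the only ready step → (iv).

(iii), (v), (ii), (i), (vi), (vii), (iv)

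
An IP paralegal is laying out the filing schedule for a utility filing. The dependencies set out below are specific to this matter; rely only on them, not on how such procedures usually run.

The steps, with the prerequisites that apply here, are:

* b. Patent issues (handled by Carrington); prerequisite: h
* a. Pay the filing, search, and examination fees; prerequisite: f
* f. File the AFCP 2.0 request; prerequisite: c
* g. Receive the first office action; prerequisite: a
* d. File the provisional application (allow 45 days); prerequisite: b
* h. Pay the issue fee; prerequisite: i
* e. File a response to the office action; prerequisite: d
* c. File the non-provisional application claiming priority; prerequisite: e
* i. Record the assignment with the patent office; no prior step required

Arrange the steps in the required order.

i is the only step with nothing outstanding, so it goes first.
h is the only step now ready → h.
b is the only step now ready → b.
That leaves d as the only ready step → d.
e needed d, now all done → e.
c needed e, now all done → c.
f needed c, now all done → f.
a needed f, now all done → a.
That leaves g as the only ready step → g.

i h b d e c f a g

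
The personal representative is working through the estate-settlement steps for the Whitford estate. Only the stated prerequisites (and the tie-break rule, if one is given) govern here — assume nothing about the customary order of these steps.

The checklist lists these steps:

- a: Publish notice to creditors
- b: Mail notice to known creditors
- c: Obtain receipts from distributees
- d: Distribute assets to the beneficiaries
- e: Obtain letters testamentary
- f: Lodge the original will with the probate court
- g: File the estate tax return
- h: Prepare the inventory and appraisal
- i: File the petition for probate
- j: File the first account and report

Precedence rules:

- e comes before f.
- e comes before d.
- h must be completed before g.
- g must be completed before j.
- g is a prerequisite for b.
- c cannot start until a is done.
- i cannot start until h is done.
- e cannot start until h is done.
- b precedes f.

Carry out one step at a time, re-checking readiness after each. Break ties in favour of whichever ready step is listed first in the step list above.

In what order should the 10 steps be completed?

a → c → h → e → d → g → b → f → i → j

a and h have no prerequisites; a is listed earlier, so a is first.
Now c and h have their prerequisites met. c is listed earlier, so c next.
That leaves h as the only ready step → h.
Ready: e, g and i. e is listed earlier → e.
d now also ready, so the ready set is {d, g, i}; d is listed earlier → d.
Ready: g and i. g is listed earlier → g.
b and j now also ready, so the ready set is {b, i, j}; b is listed earlier → b.
f now also ready, so the ready set is {f, i, j}; f is listed earlier → f.
Ready: i and j. i is listed earlier → i.
j needed g, now all done → j.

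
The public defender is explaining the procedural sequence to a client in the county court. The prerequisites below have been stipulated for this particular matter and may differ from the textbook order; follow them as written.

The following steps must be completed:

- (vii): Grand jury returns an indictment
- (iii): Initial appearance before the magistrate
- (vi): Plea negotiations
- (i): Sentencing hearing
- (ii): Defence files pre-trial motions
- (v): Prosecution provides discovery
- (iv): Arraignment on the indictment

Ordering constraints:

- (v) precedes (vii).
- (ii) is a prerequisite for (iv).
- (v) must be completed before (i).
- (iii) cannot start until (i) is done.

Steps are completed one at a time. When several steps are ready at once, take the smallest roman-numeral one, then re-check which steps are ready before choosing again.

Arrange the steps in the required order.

(ii), (iv), (v), (i), (iii), (vi), (vii)

Nothing is required for (ii), (v) and (vi). (ii) has the earlier label → (ii) first.
(iv), (v) and (vi) are all available; (iv) has the earlier label → (iv).
(v) and (vi) are both available; (v) has the earlier label → (v).
(i) and (vii) now also ready, so the ready set is {(i), (vi), (vii)}; (i) has the earlier label → (i).
Ready: (iii), (vi) and (vii). (iii) has the earlier label → (iii).
Now (vi) and (vii) have their prerequisites met. (vi) has the earlier label, so (vi) next.
(vii) needed (v), now all done → (vii).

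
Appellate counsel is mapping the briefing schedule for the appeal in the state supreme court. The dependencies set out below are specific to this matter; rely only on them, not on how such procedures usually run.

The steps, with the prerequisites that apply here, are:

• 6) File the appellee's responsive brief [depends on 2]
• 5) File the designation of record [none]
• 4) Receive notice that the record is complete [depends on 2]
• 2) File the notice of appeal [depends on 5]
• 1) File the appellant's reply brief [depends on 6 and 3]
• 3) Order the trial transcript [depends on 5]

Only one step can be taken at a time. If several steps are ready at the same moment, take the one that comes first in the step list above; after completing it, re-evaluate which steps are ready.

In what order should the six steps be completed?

5 has no prerequisites → 5 first.
2 and 3 are both available; 2 is listed earlier → 2.
Ready: 6, 4 and 3. 6 is listed earlier → 6.
Ready: 4 and 3. 4 is listed earlier → 4.
Next only 3 has its prerequisites met → 3.
1 is the only step now ready → 1.

5 2 6 4 3 1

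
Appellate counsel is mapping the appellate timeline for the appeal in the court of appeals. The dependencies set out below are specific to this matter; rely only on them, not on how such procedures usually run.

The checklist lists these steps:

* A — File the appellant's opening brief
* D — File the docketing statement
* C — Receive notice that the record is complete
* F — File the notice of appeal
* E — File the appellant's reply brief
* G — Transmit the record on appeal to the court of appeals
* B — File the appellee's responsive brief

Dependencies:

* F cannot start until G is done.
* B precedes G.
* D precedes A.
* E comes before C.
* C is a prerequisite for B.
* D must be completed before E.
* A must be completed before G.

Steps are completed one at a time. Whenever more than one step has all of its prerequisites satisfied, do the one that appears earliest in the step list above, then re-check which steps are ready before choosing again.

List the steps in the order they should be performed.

Only D has no prerequisites, so it is first.
Now A and E have their prerequisites met. A is listed earlier, so A next.
E needed D, now all done → E.
C needed E, now all done → C.
B needed C, now all done → B.
That leaves G as the only ready step → G.
F needed G, now all done → F.

D → A → E → C → B → G → F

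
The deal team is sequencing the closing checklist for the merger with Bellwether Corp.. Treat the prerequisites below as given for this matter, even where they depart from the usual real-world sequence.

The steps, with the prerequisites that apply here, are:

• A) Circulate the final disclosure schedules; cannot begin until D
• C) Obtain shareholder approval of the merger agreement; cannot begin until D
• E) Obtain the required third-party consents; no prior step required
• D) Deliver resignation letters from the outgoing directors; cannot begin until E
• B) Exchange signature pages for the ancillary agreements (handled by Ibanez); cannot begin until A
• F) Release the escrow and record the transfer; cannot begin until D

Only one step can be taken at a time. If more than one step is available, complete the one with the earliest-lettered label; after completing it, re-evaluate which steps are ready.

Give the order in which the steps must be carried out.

E, D, A, B, C, F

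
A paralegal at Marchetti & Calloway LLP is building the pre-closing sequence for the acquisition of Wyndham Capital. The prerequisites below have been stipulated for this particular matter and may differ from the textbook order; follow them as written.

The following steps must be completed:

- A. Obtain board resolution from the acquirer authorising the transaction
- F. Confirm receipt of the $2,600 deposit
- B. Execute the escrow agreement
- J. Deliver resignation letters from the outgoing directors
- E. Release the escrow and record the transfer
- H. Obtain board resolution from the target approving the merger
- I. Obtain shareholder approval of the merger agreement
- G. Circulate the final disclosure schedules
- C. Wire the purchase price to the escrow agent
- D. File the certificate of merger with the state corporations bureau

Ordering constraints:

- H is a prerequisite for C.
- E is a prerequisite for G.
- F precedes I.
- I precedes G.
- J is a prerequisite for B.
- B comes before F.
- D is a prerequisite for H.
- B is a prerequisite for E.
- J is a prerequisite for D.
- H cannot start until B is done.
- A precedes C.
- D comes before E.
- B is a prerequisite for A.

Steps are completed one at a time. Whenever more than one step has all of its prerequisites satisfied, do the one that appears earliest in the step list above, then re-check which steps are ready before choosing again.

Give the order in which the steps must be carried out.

J → B → A → F → I → D → E → H → G → C

J is the only step with nothing outstanding, so it goes first.
Ready: B and D. B is listed earlier → B.
Now A, F and D have their prerequisites met. A is listed earlier, so A next.
Ready: F and D. F is listed earlier → F.
I and D are both available; I is listed earlier → I.
D needed J, now all done → D.
E and H are both available; E is listed earlier → E.
G now also ready, so the ready set is {H, G}; H is listed earlier → H.
C now also ready, so the ready set is {G, C}; G is listed earlier → G.
C is the only step now ready → C.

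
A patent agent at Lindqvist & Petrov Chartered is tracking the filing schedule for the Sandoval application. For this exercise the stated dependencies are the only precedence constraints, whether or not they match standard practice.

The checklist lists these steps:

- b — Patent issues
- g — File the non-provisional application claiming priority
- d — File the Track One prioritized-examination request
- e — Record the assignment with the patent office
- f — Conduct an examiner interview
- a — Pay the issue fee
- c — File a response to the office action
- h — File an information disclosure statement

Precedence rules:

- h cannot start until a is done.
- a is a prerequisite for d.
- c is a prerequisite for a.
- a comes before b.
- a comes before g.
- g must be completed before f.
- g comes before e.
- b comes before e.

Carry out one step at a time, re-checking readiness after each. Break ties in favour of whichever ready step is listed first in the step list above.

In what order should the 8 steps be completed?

c has no prerequisites → c first.
That leaves a as the only ready step → a.
Now b, g, d and h have their prerequisites met. b is listed earlier, so b next.
Ready: g, d and h. g is listed earlier → g.
e and f now also ready, so the ready set is {d, e, f, h}; d is listed earlier → d.
Now e, f and h have their prerequisites met. e is listed earlier, so e next.
Ready: f and h. f is listed earlier → f.
Next only h has its prerequisites met → h.

c → a → b → g → d → e → f → h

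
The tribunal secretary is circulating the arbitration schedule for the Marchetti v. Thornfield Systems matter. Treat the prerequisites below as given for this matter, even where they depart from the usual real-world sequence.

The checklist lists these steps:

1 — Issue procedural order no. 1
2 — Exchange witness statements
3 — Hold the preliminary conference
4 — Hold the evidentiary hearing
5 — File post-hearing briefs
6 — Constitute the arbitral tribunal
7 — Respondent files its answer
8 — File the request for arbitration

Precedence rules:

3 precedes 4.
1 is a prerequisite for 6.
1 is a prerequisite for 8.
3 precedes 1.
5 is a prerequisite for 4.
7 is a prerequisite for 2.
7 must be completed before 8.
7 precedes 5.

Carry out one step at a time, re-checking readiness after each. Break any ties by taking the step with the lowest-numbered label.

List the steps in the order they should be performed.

3 and 7 have no prerequisites; 3 has the earlier label, so 3 is first.
Now 1 and 7 have their prerequisites met. 1 has the earlier label, so 1 next.
Ready: 6 and 7. 6 has the earlier label → 6.
7 is the only step now ready → 7.
Now 2, 5 and 8 have their prerequisites met. 2 has the earlier label, so 2 next.
Ready: 5 and 8. 5 has the earlier label → 5.
4 now also ready, so the ready set is {4, 8}; 4 has the earlier label → 4.
Next only 8 has its prerequisites met → 8.

3 → 1 → 6 → 7 → 2 → 5 → 4 → 8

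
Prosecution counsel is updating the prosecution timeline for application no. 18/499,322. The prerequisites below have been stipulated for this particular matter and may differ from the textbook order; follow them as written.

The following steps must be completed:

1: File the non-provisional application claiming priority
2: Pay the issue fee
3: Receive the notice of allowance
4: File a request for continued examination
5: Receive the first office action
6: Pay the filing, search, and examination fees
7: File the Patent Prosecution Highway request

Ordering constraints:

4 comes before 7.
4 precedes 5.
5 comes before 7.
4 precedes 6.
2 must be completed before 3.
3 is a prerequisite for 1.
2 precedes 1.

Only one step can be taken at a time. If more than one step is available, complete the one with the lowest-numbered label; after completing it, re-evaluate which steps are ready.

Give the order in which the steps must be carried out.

2, 3, 1, 4, 5, 6, 7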